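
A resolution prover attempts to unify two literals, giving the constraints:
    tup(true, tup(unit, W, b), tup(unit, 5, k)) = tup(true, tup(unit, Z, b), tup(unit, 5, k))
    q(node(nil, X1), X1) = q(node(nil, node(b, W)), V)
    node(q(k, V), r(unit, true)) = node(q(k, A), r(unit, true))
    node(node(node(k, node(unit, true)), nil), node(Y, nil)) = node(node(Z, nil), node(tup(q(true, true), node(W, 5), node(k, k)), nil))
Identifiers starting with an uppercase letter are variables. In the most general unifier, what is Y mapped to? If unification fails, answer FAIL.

Decompose tup/3: true = true,  tup(unit, W, b) = tup(unit, Z, b),  tup(unit, 5, k) = tup(unit, 5, k).
Delete trivial equation true = true.
Decompose tup/3: unit = unit,  W = Z,  b = b.
Delete trivial equation unit = unit.
Bind W := Z; substituting into the 2 remaining equations that mention W gives: q(node(nil, X1), X1) = q(node(nil, node(b, Z)), V),  node(node(node(k, node(unit, true)), nil), node(Y, nil)) = node(node(Z, nil), node(tup(q(true, true), node(Z, 5), node(k, k)), nil)).
Delete trivial equation b = b.
Delete trivial equation tup(unit, 5, k) = tup(unit, 5, k).
Decompose q/2: node(nil, X1) = node(nil, node(b, Z)),  X1 = V.
Decompose node/2: nil = nil,  X1 = node(b, Z).
Delete trivial equation nil = nil.
Bind X1 := node(b, Z); substituting into the one remaining equation that mentions X1 gives: node(b, Z) = V.
Bind V := node(b, Z); substituting into the one remaining equation that mentions V gives: node(q(k, node(b, Z)), r(unit, true)) = node(q(k, A), r(unit, true)).
Decompose node/2: q(k, node(b, Z)) = q(k, A),  r(unit, true) = r(unit, true).
Decompose q/2: k = k,  node(b, Z) = A.
Delete trivial equation k = k.
Bind A := node(b, Z); no other remaining equation mentions A.
Delete trivial equation r(unit, true) = r(unit, true).
Decompose node/2: node(node(k, node(unit, true)), nil) = node(Z, nil),  node(Y, nil) = node(tup(q(true, true), node(Z, 5), node(k, k)), nil).
Decompose node/2: node(k, node(unit, true)) = Z,  nil = nil.
Bind Z := node(k, node(unit, true)); substituting into the one remaining equation that mentions Z gives: node(Y, nil) = node(tup(q(true, true), node(node(k, node(unit, true)), 5), node(k, k)), nil). Substituting into the earlier bindings gives W := node(k, node(unit, true)), X1 := node(b, node(k, node(unit, true))), V := node(b, node(k, node(unit, true))), A := node(b, node(k, node(unit, true))).
Delete trivial equation nil = nil.
Decompose node/2: Y = tup(q(true, true), node(node(k, node(unit, true)), 5), node(k, k)),  nil = nil.
Bind Y := tup(q(true, true), node(node(k, node(unit, true)), 5), node(k, k)); no other remaining equation mentions Y.
Delete trivial equation nil = nil.
MGU = { W -> node(k, node(unit, true)), X1 -> node(b, node(k, node(unit, true))), V -> node(b, node(k, node(unit, true))), A -> node(b, node(k, node(unit, true))), Z -> node(k, node(unit, true)), Y -> tup(q(true, true), node(node(k, node(unit, true)), 5), node(k, k)) }, so Y -> tup(q(true, true), node(node(k, node(unit, true)), 5), node(k, k)).

tup(q(true, true), node(node(k, node(unit, true)), 5), node(k, k))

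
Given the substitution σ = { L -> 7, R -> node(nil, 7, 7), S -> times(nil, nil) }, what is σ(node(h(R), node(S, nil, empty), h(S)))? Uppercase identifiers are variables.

Replace each occurrence of R with node(nil, 7, 7).
Replace each occurrence of S with times(nil, nil).
Result: node(h(node(nil, 7, 7)), node(times(nil, nil), nil, empty), h(times(nil, nil))).

node(h(node(nil, 7, 7)), node(times(nil, nil), nil, empty), h(times(nil, nil)))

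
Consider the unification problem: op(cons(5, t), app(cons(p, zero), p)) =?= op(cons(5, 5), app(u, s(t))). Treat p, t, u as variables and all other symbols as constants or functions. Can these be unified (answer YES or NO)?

YES

Decompose op/2: cons(5, t) =?= cons(5, 5),  app(cons(p, zero), p) =?= app(u, s(t)).
Decompose cons/2: 5 =?= 5,  t =?= 5.
Delete trivial equation 5 =?= 5.
Bind t := 5; substituting into the remaining equation gives: app(cons(p, zero), p) =?= app(u, s(5)).
Decompose app/2: cons(p, zero) =?= u,  p =?= s(5).
Bind u := cons(p, zero); no other remaining equation mentions u.
Bind p := s(5). Substituting into the earlier binding gives u := cons(s(5), zero).
No equations remain and no clash or occurs-check failure arose, so a unifier exists.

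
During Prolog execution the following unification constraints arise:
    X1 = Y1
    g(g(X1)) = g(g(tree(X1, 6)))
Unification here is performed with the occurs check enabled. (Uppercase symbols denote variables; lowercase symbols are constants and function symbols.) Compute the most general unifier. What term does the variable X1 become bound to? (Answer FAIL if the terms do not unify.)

FAIL

Bind X1 := Y1; substituting into the remaining equation gives: g(g(Y1)) = g(g(tree(Y1, 6))).
Decompose g/1: g(Y1) = g(tree(Y1, 6)).
Decompose g/1: Y1 = tree(Y1, 6).
Occurs check fails: Y1 occurs in tree(Y1, 6); the equation Y1 = tree(Y1, 6) has no finite solution.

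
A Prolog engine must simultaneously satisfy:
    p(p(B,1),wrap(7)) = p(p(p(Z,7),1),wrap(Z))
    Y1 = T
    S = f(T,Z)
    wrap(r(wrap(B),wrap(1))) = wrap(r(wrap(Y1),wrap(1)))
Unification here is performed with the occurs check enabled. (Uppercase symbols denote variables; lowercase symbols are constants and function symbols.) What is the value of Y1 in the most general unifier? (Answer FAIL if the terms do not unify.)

p(7,7)

Decompose p/2: p(B,1) = p(p(Z,7),1),  wrap(7) = wrap(Z).
Decompose p/2: B = p(Z,7),  1 = 1.
Bind B := p(Z,7); substituting into the one remaining equation that mentions B gives: wrap(r(wrap(p(Z,7)),wrap(1))) = wrap(r(wrap(Y1),wrap(1))).
Delete trivial equation 1 = 1.
Decompose wrap/1: 7 = Z.
Bind Z := 7; substituting into the 2 remaining equations that mention Z gives: S = f(T,7),  wrap(r(wrap(p(7,7)),wrap(1))) = wrap(r(wrap(Y1),wrap(1))). Substituting into the earlier binding gives B := p(7,7).
Bind Y1 := T; substituting into the one remaining equation that mentions Y1 gives: wrap(r(wrap(p(7,7)),wrap(1))) = wrap(r(wrap(T),wrap(1))).
Bind S := f(T,7); no other remaining equation mentions S.
Decompose wrap/1: r(wrap(p(7,7)),wrap(1)) = r(wrap(T),wrap(1)).
Decompose r/2: wrap(p(7,7)) = wrap(T),  wrap(1) = wrap(1).
Decompose wrap/1: p(7,7) = T.
Bind T := p(7,7); no other remaining equation mentions T. Substituting into the earlier bindings gives Y1 := p(7,7), S := f(p(7,7),7).
Delete trivial equation wrap(1) = wrap(1).
MGU = { B ↦ p(7,7), Z ↦ 7, Y1 ↦ p(7,7), S ↦ f(p(7,7),7), T ↦ p(7,7) }, so Y1 ↦ p(7,7).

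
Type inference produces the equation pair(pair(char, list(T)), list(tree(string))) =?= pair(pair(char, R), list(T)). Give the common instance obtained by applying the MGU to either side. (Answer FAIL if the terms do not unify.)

pair(pair(char, list(tree(string))), list(tree(string)))

Decompose pair/2: pair(char, list(T)) =?= pair(char, R),  list(tree(string)) =?= list(T).
Decompose pair/2: char =?= char,  list(T) =?= R.
Delete trivial equation char =?= char.
Bind R := list(T); no other remaining equation mentions R.
Decompose list/1: tree(string) =?= T.
Bind T := tree(string). Substituting into the earlier binding gives R := list(tree(string)).
Applying the MGU to either side gives pair(pair(char, list(tree(string))), list(tree(string))).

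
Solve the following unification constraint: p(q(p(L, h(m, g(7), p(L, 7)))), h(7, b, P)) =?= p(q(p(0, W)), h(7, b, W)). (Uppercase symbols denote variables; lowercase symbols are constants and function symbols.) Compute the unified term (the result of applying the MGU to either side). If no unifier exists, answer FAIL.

Decompose p/2: q(p(L, h(m, g(7), p(L, 7)))) =?= q(p(0, W)),  h(7, b, P) =?= h(7, b, W).
Decompose q/1: p(L, h(m, g(7), p(L, 7))) =?= p(0, W).
Decompose p/2: L =?= 0,  h(m, g(7), p(L, 7)) =?= W.
Bind L := 0; substituting into the one remaining equation that mentions L gives: h(m, g(7), p(0, 7)) =?= W.
Bind W := h(m, g(7), p(0, 7)); substituting into the remaining equation gives: h(7, b, P) =?= h(7, b, h(m, g(7), p(0, 7))).
Decompose h/3: 7 =?= 7,  b =?= b,  P =?= h(m, g(7), p(0, 7)).
Delete trivial equation 7 =?= 7.
Delete trivial equation b =?= b.
Bind P := h(m, g(7), p(0, 7)).
Applying the MGU to either side gives p(q(p(0, h(m, g(7), p(0, 7)))), h(7, b, h(m, g(7), p(0, 7)))).

p(q(p(0, h(m, g(7), p(0, 7)))), h(7, b, h(m, g(7), p(0, 7))))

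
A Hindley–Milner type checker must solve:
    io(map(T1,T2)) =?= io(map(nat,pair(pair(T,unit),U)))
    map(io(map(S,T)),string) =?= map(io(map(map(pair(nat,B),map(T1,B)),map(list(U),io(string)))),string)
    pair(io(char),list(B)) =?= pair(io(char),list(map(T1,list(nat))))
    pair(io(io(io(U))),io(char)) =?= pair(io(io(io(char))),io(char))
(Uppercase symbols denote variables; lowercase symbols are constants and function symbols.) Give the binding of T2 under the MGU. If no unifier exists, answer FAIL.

Decompose io/1: map(T1,T2) =?= map(nat,pair(pair(T,unit),U)).
Decompose map/2: T1 =?= nat,  T2 =?= pair(pair(T,unit),U).
Bind T1 := nat; substituting into the 2 remaining equations that mention T1 gives: map(io(map(S,T)),string) =?= map(io(map(map(pair(nat,B),map(nat,B)),map(list(U),io(string)))),string),  pair(io(char),list(B)) =?= pair(io(char),list(map(nat,list(nat)))).
Bind T2 := pair(pair(T,unit),U); no other remaining equation mentions T2.
Decompose map/2: io(map(S,T)) =?= io(map(map(pair(nat,B),map(nat,B)),map(list(U),io(string)))),  string =?= string.
Decompose io/1: map(S,T) =?= map(map(pair(nat,B),map(nat,B)),map(list(U),io(string))).
Decompose map/2: S =?= map(pair(nat,B),map(nat,B)),  T =?= map(list(U),io(string)).
Bind S := map(pair(nat,B),map(nat,B)); no other remaining equation mentions S.
Bind T := map(list(U),io(string)); no other remaining equation mentions T. Substituting into the earlier binding gives T2 := pair(pair(map(list(U),io(string)),unit),U).
Delete trivial equation string =?= string.
Decompose pair/2: io(char) =?= io(char),  list(B) =?= list(map(nat,list(nat))).
Delete trivial equation io(char) =?= io(char).
Decompose list/1: B =?= map(nat,list(nat)).
Bind B := map(nat,list(nat)); no other remaining equation mentions B. Substituting into the earlier binding gives S := map(pair(nat,map(nat,list(nat))),map(nat,map(nat,list(nat)))).
Decompose pair/2: io(io(io(U))) =?= io(io(io(char))),  io(char) =?= io(char).
Decompose io/1: io(io(U)) =?= io(io(char)).
Decompose io/1: io(U) =?= io(char).
Decompose io/1: U =?= char.
Bind U := char; no other remaining equation mentions U. Substituting into the earlier bindings gives T2 := pair(pair(map(list(char),io(string)),unit),char), T := map(list(char),io(string)).
Delete trivial equation io(char) =?= io(char).
MGU = { T1 ↦ nat, T2 ↦ pair(pair(map(list(char),io(string)),unit),char), S ↦ map(pair(nat,map(nat,list(nat))),map(nat,map(nat,list(nat)))), T ↦ map(list(char),io(string)), B ↦ map(nat,list(nat)), U ↦ char }, so T2 ↦ pair(pair(map(list(char),io(string)),unit),char).

pair(pair(map(list(char),io(string)),unit),char)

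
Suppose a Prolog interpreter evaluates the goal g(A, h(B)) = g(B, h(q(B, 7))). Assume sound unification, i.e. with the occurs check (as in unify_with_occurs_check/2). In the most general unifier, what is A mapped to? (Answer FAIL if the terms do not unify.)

FAIL

Decompose g/2: A = B,  h(B) = h(q(B, 7)).
Bind A := B; no other remaining equation mentions A.
Decompose h/1: B = q(B, 7).
Occurs check fails: B occurs in q(B, 7); the equation B = q(B, 7) has no finite solution.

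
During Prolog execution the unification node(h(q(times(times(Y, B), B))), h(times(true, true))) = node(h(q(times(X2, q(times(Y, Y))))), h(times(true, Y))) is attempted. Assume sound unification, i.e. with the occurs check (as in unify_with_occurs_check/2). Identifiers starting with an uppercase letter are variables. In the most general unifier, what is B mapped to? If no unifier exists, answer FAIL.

q(times(true, true))

Decompose node/2: h(q(times(times(Y, B), B))) = h(q(times(X2, q(times(Y, Y))))),  h(times(true, true)) = h(times(true, Y)).
Decompose h/1: q(times(times(Y, B), B)) = q(times(X2, q(times(Y, Y)))).
Decompose q/1: times(times(Y, B), B) = times(X2, q(times(Y, Y))).
Decompose times/2: times(Y, B) = X2,  B = q(times(Y, Y)).
Bind X2 := times(Y, B); no other remaining equation mentions X2.
Bind B := q(times(Y, Y)); no other remaining equation mentions B. Substituting into the earlier binding gives X2 := times(Y, q(times(Y, Y))).
Decompose h/1: times(true, true) = times(true, Y).
Decompose times/2: true = true,  true = Y.
Delete trivial equation true = true.
Bind Y := true. Substituting into the earlier bindings gives X2 := times(true, q(times(true, true))), B := q(times(true, true)).
MGU = { X2 -> times(true, q(times(true, true))), B -> q(times(true, true)), Y -> true }, so B -> q(times(true, true)).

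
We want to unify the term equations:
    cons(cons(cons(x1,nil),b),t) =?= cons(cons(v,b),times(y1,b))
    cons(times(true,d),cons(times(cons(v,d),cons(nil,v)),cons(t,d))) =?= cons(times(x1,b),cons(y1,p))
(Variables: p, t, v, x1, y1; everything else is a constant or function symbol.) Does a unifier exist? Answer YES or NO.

Decompose cons/2: cons(cons(x1,nil),b) =?= cons(v,b),  t =?= times(y1,b).
Decompose cons/2: cons(x1,nil) =?= v,  b =?= b.
Bind v := cons(x1,nil); substituting into the one remaining equation that mentions v gives: cons(times(true,d),cons(times(cons(cons(x1,nil),d),cons(nil,cons(x1,nil))),cons(t,d))) =?= cons(times(x1,b),cons(y1,p)).
Delete trivial equation b =?= b.
Bind t := times(y1,b); substituting into the remaining equation gives: cons(times(true,d),cons(times(cons(cons(x1,nil),d),cons(nil,cons(x1,nil))),cons(times(y1,b),d))) =?= cons(times(x1,b),cons(y1,p)).
Decompose cons/2: times(true,d) =?= times(x1,b),  cons(times(cons(cons(x1,nil),d),cons(nil,cons(x1,nil))),cons(times(y1,b),d)) =?= cons(y1,p).
Decompose times/2: true =?= x1,  d =?= b.
Bind x1 := true; substituting into the one remaining equation that mentions x1 gives: cons(times(cons(cons(true,nil),d),cons(nil,cons(true,nil))),cons(times(y1,b),d)) =?= cons(y1,p). Substituting into the earlier binding gives v := cons(true,nil).
Clash: constants d and b differ; no unifier exists.

NO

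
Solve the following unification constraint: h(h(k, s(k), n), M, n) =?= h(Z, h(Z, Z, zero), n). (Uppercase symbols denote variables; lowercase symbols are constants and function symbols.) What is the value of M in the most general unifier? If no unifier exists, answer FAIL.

h(h(k, s(k), n), h(k, s(k), n), zero)

Decompose h/3: h(k, s(k), n) =?= Z,  M =?= h(Z, Z, zero),  n =?= n.
Bind Z := h(k, s(k), n); substituting into the one remaining equation that mentions Z gives: M =?= h(h(k, s(k), n), h(k, s(k), n), zero).
Bind M := h(h(k, s(k), n), h(k, s(k), n), zero); no other remaining equation mentions M.
Delete trivial equation n =?= n.
MGU = { Z ↦ h(k, s(k), n), M ↦ h(h(k, s(k), n), h(k, s(k), n), zero) }, so M ↦ h(h(k, s(k), n), h(k, s(k), n), zero).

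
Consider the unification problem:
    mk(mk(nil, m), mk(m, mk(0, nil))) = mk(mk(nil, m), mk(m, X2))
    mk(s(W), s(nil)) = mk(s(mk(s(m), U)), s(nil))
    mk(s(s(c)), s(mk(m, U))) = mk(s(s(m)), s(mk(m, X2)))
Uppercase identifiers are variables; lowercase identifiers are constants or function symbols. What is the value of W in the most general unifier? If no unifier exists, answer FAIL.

FAIL

Decompose mk/2: mk(nil, m) = mk(nil, m),  mk(m, mk(0, nil)) = mk(m, X2).
Delete trivial equation mk(nil, m) = mk(nil, m).
Decompose mk/2: m = m,  mk(0, nil) = X2.
Delete trivial equation m = m.
Bind X2 := mk(0, nil); substituting into the one remaining equation that mentions X2 gives: mk(s(s(c)), s(mk(m, U))) = mk(s(s(m)), s(mk(m, mk(0, nil)))).
Decompose mk/2: s(W) = s(mk(s(m), U)),  s(nil) = s(nil).
Decompose s/1: W = mk(s(m), U).
Bind W := mk(s(m), U); no other remaining equation mentions W.
Delete trivial equation s(nil) = s(nil).
Decompose mk/2: s(s(c)) = s(s(m)),  s(mk(m, U)) = s(mk(m, mk(0, nil))).
Decompose s/1: s(c) = s(m).
Decompose s/1: c = m.
Clash: constants c and m differ; no unifier exists.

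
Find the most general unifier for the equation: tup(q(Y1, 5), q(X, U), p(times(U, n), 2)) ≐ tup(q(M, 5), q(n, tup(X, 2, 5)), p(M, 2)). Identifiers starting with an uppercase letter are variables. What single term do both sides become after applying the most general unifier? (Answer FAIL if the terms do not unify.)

tup(q(times(tup(n, 2, 5), n), 5), q(n, tup(n, 2, 5)), p(times(tup(n, 2, 5), n), 2))

Decompose tup/3: q(Y1, 5) ≐ q(M, 5),  q(X, U) ≐ q(n, tup(X, 2, 5)),  p(times(U, n), 2) ≐ p(M, 2).
Decompose q/2: Y1 ≐ M,  5 ≐ 5.
Bind Y1 := M; no other remaining equation mentions Y1.
Delete trivial equation 5 ≐ 5.
Decompose q/2: X ≐ n,  U ≐ tup(X, 2, 5).
Bind X := n; substituting into the one remaining equation that mentions X gives: U ≐ tup(n, 2, 5).
Bind U := tup(n, 2, 5); substituting into the remaining equation gives: p(times(tup(n, 2, 5), n), 2) ≐ p(M, 2).
Decompose p/2: times(tup(n, 2, 5), n) ≐ M,  2 ≐ 2.
Bind M := times(tup(n, 2, 5), n); no other remaining equation mentions M. Substituting into the earlier binding gives Y1 := times(tup(n, 2, 5), n).
Delete trivial equation 2 ≐ 2.
Applying the MGU to either side gives tup(q(times(tup(n, 2, 5), n), 5), q(n, tup(n, 2, 5)), p(times(tup(n, 2, 5), n), 2)).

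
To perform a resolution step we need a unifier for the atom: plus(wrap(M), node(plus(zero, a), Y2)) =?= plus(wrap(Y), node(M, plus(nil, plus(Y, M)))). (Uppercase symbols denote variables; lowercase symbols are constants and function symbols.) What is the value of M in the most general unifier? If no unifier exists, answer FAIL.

Decompose plus/2: wrap(M) =?= wrap(Y),  node(plus(zero, a), Y2) =?= node(M, plus(nil, plus(Y, M))).
Decompose wrap/1: M =?= Y.
Bind M := Y; substituting into the remaining equation gives: node(plus(zero, a), Y2) =?= node(Y, plus(nil, plus(Y, Y))).
Decompose node/2: plus(zero, a) =?= Y,  Y2 =?= plus(nil, plus(Y, Y)).
Bind Y := plus(zero, a); substituting into the remaining equation gives: Y2 =?= plus(nil, plus(plus(zero, a), plus(zero, a))). Substituting into the earlier binding gives M := plus(zero, a).
Bind Y2 := plus(nil, plus(plus(zero, a), plus(zero, a))).
MGU = { M -> plus(zero, a), Y -> plus(zero, a), Y2 -> plus(nil, plus(plus(zero, a), plus(zero, a))) }, so M -> plus(zero, a).

plus(zero, a)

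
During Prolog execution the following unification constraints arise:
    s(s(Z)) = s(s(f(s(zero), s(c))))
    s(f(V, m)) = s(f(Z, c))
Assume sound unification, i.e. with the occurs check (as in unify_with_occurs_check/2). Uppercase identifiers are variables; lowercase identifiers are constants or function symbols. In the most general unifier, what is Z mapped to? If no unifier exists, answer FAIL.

Decompose s/1: s(Z) = s(f(s(zero), s(c))).
Decompose s/1: Z = f(s(zero), s(c)).
Bind Z := f(s(zero), s(c)); substituting into the remaining equation gives: s(f(V, m)) = s(f(f(s(zero), s(c)), c)).
Decompose s/1: f(V, m) = f(f(s(zero), s(c)), c).
Decompose f/2: V = f(s(zero), s(c)),  m = c.
Bind V := f(s(zero), s(c)); no other remaining equation mentions V.
Clash: constants m and c differ; no unifier exists.

FAIL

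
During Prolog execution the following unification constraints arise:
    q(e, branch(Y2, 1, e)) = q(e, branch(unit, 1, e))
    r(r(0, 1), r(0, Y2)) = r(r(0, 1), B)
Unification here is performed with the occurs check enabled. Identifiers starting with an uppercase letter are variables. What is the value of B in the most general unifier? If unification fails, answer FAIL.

Decompose q/2: e = e,  branch(Y2, 1, e) = branch(unit, 1, e).
Delete trivial equation e = e.
Decompose branch/3: Y2 = unit,  1 = 1,  e = e.
Bind Y2 := unit; substituting into the one remaining equation that mentions Y2 gives: r(r(0, 1), r(0, unit)) = r(r(0, 1), B).
Delete trivial equation 1 = 1.
Delete trivial equation e = e.
Decompose r/2: r(0, 1) = r(0, 1),  r(0, unit) = B.
Delete trivial equation r(0, 1) = r(0, 1).
Bind B := r(0, unit).
MGU = { Y2 ↦ unit, B ↦ r(0, unit) }, so B ↦ r(0, unit).

r(0, unit)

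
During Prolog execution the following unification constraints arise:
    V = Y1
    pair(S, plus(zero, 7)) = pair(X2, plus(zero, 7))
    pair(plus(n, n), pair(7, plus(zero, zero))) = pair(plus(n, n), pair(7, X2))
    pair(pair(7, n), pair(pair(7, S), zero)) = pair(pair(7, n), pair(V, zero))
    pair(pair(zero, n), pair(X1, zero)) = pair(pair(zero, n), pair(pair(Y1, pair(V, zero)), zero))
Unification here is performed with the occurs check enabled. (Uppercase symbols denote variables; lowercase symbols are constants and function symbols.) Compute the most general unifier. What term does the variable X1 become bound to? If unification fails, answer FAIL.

pair(pair(7, plus(zero, zero)), pair(pair(7, plus(zero, zero)), zero))

Bind V := Y1; substituting into the 2 remaining equations that mention V gives: pair(pair(7, n), pair(pair(7, S), zero)) = pair(pair(7, n), pair(Y1, zero)),  pair(pair(zero, n), pair(X1, zero)) = pair(pair(zero, n), pair(pair(Y1, pair(Y1, zero)), zero)).
Decompose pair/2: S = X2,  plus(zero, 7) = plus(zero, 7).
Bind S := X2; substituting into the one remaining equation that mentions S gives: pair(pair(7, n), pair(pair(7, X2), zero)) = pair(pair(7, n), pair(Y1, zero)).
Delete trivial equation plus(zero, 7) = plus(zero, 7).
Decompose pair/2: plus(n, n) = plus(n, n),  pair(7, plus(zero, zero)) = pair(7, X2).
Delete trivial equation plus(n, n) = plus(n, n).
Decompose pair/2: 7 = 7,  plus(zero, zero) = X2.
Delete trivial equation 7 = 7.
Bind X2 := plus(zero, zero); substituting into the one remaining equation that mentions X2 gives: pair(pair(7, n), pair(pair(7, plus(zero, zero)), zero)) = pair(pair(7, n), pair(Y1, zero)). Substituting into the earlier binding gives S := plus(zero, zero).
Decompose pair/2: pair(7, n) = pair(7, n),  pair(pair(7, plus(zero, zero)), zero) = pair(Y1, zero).
Delete trivial equation pair(7, n) = pair(7, n).
Decompose pair/2: pair(7, plus(zero, zero)) = Y1,  zero = zero.
Bind Y1 := pair(7, plus(zero, zero)); substituting into the one remaining equation that mentions Y1 gives: pair(pair(zero, n), pair(X1, zero)) = pair(pair(zero, n), pair(pair(pair(7, plus(zero, zero)), pair(pair(7, plus(zero, zero)), zero)), zero)). Substituting into the earlier binding gives V := pair(7, plus(zero, zero)).
Delete trivial equation zero = zero.
Decompose pair/2: pair(zero, n) = pair(zero, n),  pair(X1, zero) = pair(pair(pair(7, plus(zero, zero)), pair(pair(7, plus(zero, zero)), zero)), zero).
Delete trivial equation pair(zero, n) = pair(zero, n).
Decompose pair/2: X1 = pair(pair(7, plus(zero, zero)), pair(pair(7, plus(zero, zero)), zero)),  zero = zero.
Bind X1 := pair(pair(7, plus(zero, zero)), pair(pair(7, plus(zero, zero)), zero)); no other remaining equation mentions X1.
Delete trivial equation zero = zero.
MGU = { V ↦ pair(7, plus(zero, zero)), S ↦ plus(zero, zero), X2 ↦ plus(zero, zero), Y1 ↦ pair(7, plus(zero, zero)), X1 ↦ pair(pair(7, plus(zero, zero)), pair(pair(7, plus(zero, zero)), zero)) }, so X1 ↦ pair(pair(7, plus(zero, zero)), pair(pair(7, plus(zero, zero)), zero)).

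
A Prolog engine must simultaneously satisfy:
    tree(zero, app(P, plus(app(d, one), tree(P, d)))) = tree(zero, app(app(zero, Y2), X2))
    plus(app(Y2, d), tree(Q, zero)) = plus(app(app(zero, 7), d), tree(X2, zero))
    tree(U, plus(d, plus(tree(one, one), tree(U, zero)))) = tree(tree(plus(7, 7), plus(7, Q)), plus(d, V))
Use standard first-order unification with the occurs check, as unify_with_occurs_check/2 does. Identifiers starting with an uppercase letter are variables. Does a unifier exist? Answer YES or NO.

Decompose tree/2: zero = zero,  app(P, plus(app(d, one), tree(P, d))) = app(app(zero, Y2), X2).
Delete trivial equation zero = zero.
Decompose app/2: P = app(zero, Y2),  plus(app(d, one), tree(P, d)) = X2.
Bind P := app(zero, Y2); substituting into the one remaining equation that mentions P gives: plus(app(d, one), tree(app(zero, Y2), d)) = X2.
Bind X2 := plus(app(d, one), tree(app(zero, Y2), d)); substituting into the one remaining equation that mentions X2 gives: plus(app(Y2, d), tree(Q, zero)) = plus(app(app(zero, 7), d), tree(plus(app(d, one), tree(app(zero, Y2), d)), zero)).
Decompose plus/2: app(Y2, d) = app(app(zero, 7), d),  tree(Q, zero) = tree(plus(app(d, one), tree(app(zero, Y2), d)), zero).
Decompose app/2: Y2 = app(zero, 7),  d = d.
Bind Y2 := app(zero, 7); substituting into the one remaining equation that mentions Y2 gives: tree(Q, zero) = tree(plus(app(d, one), tree(app(zero, app(zero, 7)), d)), zero). Substituting into the earlier bindings gives P := app(zero, app(zero, 7)), X2 := plus(app(d, one), tree(app(zero, app(zero, 7)), d)).
Delete trivial equation d = d.
Decompose tree/2: Q = plus(app(d, one), tree(app(zero, app(zero, 7)), d)),  zero = zero.
Bind Q := plus(app(d, one), tree(app(zero, app(zero, 7)), d)); substituting into the one remaining equation that mentions Q gives: tree(U, plus(d, plus(tree(one, one), tree(U, zero)))) = tree(tree(plus(7, 7), plus(7, plus(app(d, one), tree(app(zero, app(zero, 7)), d)))), plus(d, V)).
Delete trivial equation zero = zero.
Decompose tree/2: U = tree(plus(7, 7), plus(7, plus(app(d, one), tree(app(zero, app(zero, 7)), d)))),  plus(d, plus(tree(one, one), tree(U, zero))) = plus(d, V).
Bind U := tree(plus(7, 7), plus(7, plus(app(d, one), tree(app(zero, app(zero, 7)), d)))); substituting into the remaining equation gives: plus(d, plus(tree(one, one), tree(tree(plus(7, 7), plus(7, plus(app(d, one), tree(app(zero, app(zero, 7)), d)))), zero))) = plus(d, V).
Decompose plus/2: d = d,  plus(tree(one, one), tree(tree(plus(7, 7), plus(7, plus(app(d, one), tree(app(zero, app(zero, 7)), d)))), zero)) = V.
Delete trivial equation d = d.
Bind V := plus(tree(one, one), tree(tree(plus(7, 7), plus(7, plus(app(d, one), tree(app(zero, app(zero, 7)), d)))), zero)).
No equations remain and no clash or occurs-check failure arose, so a unifier exists.

YES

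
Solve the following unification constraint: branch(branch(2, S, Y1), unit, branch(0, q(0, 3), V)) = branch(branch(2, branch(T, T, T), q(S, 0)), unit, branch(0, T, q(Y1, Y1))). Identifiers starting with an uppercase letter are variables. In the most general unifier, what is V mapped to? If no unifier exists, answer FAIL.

Decompose branch/3: branch(2, S, Y1) = branch(2, branch(T, T, T), q(S, 0)),  unit = unit,  branch(0, q(0, 3), V) = branch(0, T, q(Y1, Y1)).
Decompose branch/3: 2 = 2,  S = branch(T, T, T),  Y1 = q(S, 0).
Delete trivial equation 2 = 2.
Bind S := branch(T, T, T); substituting into the one remaining equation that mentions S gives: Y1 = q(branch(T, T, T), 0).
Bind Y1 := q(branch(T, T, T), 0); substituting into the one remaining equation that mentions Y1 gives: branch(0, q(0, 3), V) = branch(0, T, q(q(branch(T, T, T), 0), q(branch(T, T, T), 0))).
Delete trivial equation unit = unit.
Decompose branch/3: 0 = 0,  q(0, 3) = T,  V = q(q(branch(T, T, T), 0), q(branch(T, T, T), 0)).
Delete trivial equation 0 = 0.
Bind T := q(0, 3); substituting into the remaining equation gives: V = q(q(branch(q(0, 3), q(0, 3), q(0, 3)), 0), q(branch(q(0, 3), q(0, 3), q(0, 3)), 0)). Substituting into the earlier bindings gives S := branch(q(0, 3), q(0, 3), q(0, 3)), Y1 := q(branch(q(0, 3), q(0, 3), q(0, 3)), 0).
Bind V := q(q(branch(q(0, 3), q(0, 3), q(0, 3)), 0), q(branch(q(0, 3), q(0, 3), q(0, 3)), 0)).
MGU = { S -> branch(q(0, 3), q(0, 3), q(0, 3)), Y1 -> q(branch(q(0, 3), q(0, 3), q(0, 3)), 0), T -> q(0, 3), V -> q(q(branch(q(0, 3), q(0, 3), q(0, 3)), 0), q(branch(q(0, 3), q(0, 3), q(0, 3)), 0)) }, so V -> q(q(branch(q(0, 3), q(0, 3), q(0, 3)), 0), q(branch(q(0, 3), q(0, 3), q(0, 3)), 0)).

q(q(branch(q(0, 3), q(0, 3), q(0, 3)), 0), q(branch(q(0, 3), q(0, 3), q(0, 3)), 0))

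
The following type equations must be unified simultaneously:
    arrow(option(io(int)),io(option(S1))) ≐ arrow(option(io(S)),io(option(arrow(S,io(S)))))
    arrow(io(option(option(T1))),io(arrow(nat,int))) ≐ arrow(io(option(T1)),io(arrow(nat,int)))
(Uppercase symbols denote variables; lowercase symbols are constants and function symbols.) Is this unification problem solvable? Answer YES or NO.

Decompose arrow/2: option(io(int)) ≐ option(io(S)),  io(option(S1)) ≐ io(option(arrow(S,io(S)))).
Decompose option/1: io(int) ≐ io(S).
Decompose io/1: int ≐ S.
Bind S := int; substituting into the one remaining equation that mentions S gives: io(option(S1)) ≐ io(option(arrow(int,io(int)))).
Decompose io/1: option(S1) ≐ option(arrow(int,io(int))).
Decompose option/1: S1 ≐ arrow(int,io(int)).
Bind S1 := arrow(int,io(int)); no other remaining equation mentions S1.
Decompose arrow/2: io(option(option(T1))) ≐ io(option(T1)),  io(arrow(nat,int)) ≐ io(arrow(nat,int)).
Decompose io/1: option(option(T1)) ≐ option(T1).
Decompose option/1: option(T1) ≐ T1.
Occurs check fails: T1 occurs in option(T1); the equation T1 ≐ option(T1) has no finite solution.

NO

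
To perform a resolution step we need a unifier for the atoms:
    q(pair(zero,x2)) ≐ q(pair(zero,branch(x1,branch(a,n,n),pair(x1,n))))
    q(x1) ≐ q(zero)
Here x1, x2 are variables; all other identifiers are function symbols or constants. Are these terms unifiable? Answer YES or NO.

YES

Decompose q/1: pair(zero,x2) ≐ pair(zero,branch(x1,branch(a,n,n),pair(x1,n))).
Decompose pair/2: zero ≐ zero,  x2 ≐ branch(x1,branch(a,n,n),pair(x1,n)).
Delete trivial equation zero ≐ zero.
Bind x2 := branch(x1,branch(a,n,n),pair(x1,n)); no other remaining equation mentions x2.
Decompose q/1: x1 ≐ zero.
Bind x1 := zero. Substituting into the earlier binding gives x2 := branch(zero,branch(a,n,n),pair(zero,n)).
No equations remain and no clash or occurs-check failure arose, so a unifier exists.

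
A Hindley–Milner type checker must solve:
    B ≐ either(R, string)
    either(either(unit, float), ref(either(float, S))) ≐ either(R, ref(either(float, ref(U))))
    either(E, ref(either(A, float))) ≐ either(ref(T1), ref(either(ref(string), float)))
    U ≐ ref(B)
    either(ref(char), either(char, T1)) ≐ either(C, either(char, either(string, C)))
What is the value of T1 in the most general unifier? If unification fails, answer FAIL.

Bind B := either(R, string); substituting into the one remaining equation that mentions B gives: U ≐ ref(either(R, string)).
Decompose either/2: either(unit, float) ≐ R,  ref(either(float, S)) ≐ ref(either(float, ref(U))).
Bind R := either(unit, float); substituting into the one remaining equation that mentions R gives: U ≐ ref(either(either(unit, float), string)). Substituting into the earlier binding gives B := either(either(unit, float), string).
Decompose ref/1: either(float, S) ≐ either(float, ref(U)).
Decompose either/2: float ≐ float,  S ≐ ref(U).
Delete trivial equation float ≐ float.
Bind S := ref(U); no other remaining equation mentions S.
Decompose either/2: E ≐ ref(T1),  ref(either(A, float)) ≐ ref(either(ref(string), float)).
Bind E := ref(T1); no other remaining equation mentions E.
Decompose ref/1: either(A, float) ≐ either(ref(string), float).
Decompose either/2: A ≐ ref(string),  float ≐ float.
Bind A := ref(string); no other remaining equation mentions A.
Delete trivial equation float ≐ float.
Bind U := ref(either(either(unit, float), string)); no other remaining equation mentions U. Substituting into the earlier binding gives S := ref(ref(either(either(unit, float), string))).
Decompose either/2: ref(char) ≐ C,  either(char, T1) ≐ either(char, either(string, C)).
Bind C := ref(char); substituting into the remaining equation gives: either(char, T1) ≐ either(char, either(string, ref(char))).
Decompose either/2: char ≐ char,  T1 ≐ either(string, ref(char)).
Delete trivial equation char ≐ char.
Bind T1 := either(string, ref(char)). Substituting into the earlier binding gives E := ref(either(string, ref(char))).
MGU = { B ↦ either(either(unit, float), string), R ↦ either(unit, float), S ↦ ref(ref(either(either(unit, float), string))), E ↦ ref(either(string, ref(char))), A ↦ ref(string), U ↦ ref(either(either(unit, float), string)), C ↦ ref(char), T1 ↦ either(string, ref(char)) }, so T1 ↦ either(string, ref(char)).

either(string, ref(char))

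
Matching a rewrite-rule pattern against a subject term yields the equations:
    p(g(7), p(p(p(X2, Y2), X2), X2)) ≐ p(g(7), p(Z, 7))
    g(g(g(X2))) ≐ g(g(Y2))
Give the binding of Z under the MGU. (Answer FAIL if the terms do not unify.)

Decompose p/2: g(7) ≐ g(7),  p(p(p(X2, Y2), X2), X2) ≐ p(Z, 7).
Delete trivial equation g(7) ≐ g(7).
Decompose p/2: p(p(X2, Y2), X2) ≐ Z,  X2 ≐ 7.
Bind Z := p(p(X2, Y2), X2); no other remaining equation mentions Z.
Bind X2 := 7; substituting into the remaining equation gives: g(g(g(7))) ≐ g(g(Y2)). Substituting into the earlier binding gives Z := p(p(7, Y2), 7).
Decompose g/1: g(g(7)) ≐ g(Y2).
Decompose g/1: g(7) ≐ Y2.
Bind Y2 := g(7). Substituting into the earlier binding gives Z := p(p(7, g(7)), 7).
MGU = { Z -> p(p(7, g(7)), 7), X2 -> 7, Y2 -> g(7) }, so Z -> p(p(7, g(7)), 7).

p(p(7, g(7)), 7)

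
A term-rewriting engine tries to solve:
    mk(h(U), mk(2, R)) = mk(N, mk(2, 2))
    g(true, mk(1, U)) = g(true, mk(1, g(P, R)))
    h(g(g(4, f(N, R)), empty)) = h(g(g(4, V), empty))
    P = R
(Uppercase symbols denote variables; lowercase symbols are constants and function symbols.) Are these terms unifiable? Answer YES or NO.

Decompose mk/2: h(U) = N,  mk(2, R) = mk(2, 2).
Bind N := h(U); substituting into the one remaining equation that mentions N gives: h(g(g(4, f(h(U), R)), empty)) = h(g(g(4, V), empty)).
Decompose mk/2: 2 = 2,  R = 2.
Delete trivial equation 2 = 2.
Bind R := 2; substituting into the remaining equations gives: g(true, mk(1, U)) = g(true, mk(1, g(P, 2))),  h(g(g(4, f(h(U), 2)), empty)) = h(g(g(4, V), empty)),  P = 2.
Decompose g/2: true = true,  mk(1, U) = mk(1, g(P, 2)).
Delete trivial equation true = true.
Decompose mk/2: 1 = 1,  U = g(P, 2).
Delete trivial equation 1 = 1.
Bind U := g(P, 2); substituting into the one remaining equation that mentions U gives: h(g(g(4, f(h(g(P, 2)), 2)), empty)) = h(g(g(4, V), empty)). Substituting into the earlier binding gives N := h(g(P, 2)).
Decompose h/1: g(g(4, f(h(g(P, 2)), 2)), empty) = g(g(4, V), empty).
Decompose g/2: g(4, f(h(g(P, 2)), 2)) = g(4, V),  empty = empty.
Decompose g/2: 4 = 4,  f(h(g(P, 2)), 2) = V.
Delete trivial equation 4 = 4.
Bind V := f(h(g(P, 2)), 2); no other remaining equation mentions V.
Delete trivial equation empty = empty.
Bind P := 2. Substituting into the earlier bindings gives N := h(g(2, 2)), U := g(2, 2), V := f(h(g(2, 2)), 2).
No equations remain and no clash or occurs-check failure arose, so a unifier exists.

YES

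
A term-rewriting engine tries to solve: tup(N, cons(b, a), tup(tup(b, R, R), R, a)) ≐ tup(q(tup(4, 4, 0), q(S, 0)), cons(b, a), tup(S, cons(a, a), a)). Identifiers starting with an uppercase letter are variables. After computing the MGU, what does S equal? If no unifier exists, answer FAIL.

Decompose tup/3: N ≐ q(tup(4, 4, 0), q(S, 0)),  cons(b, a) ≐ cons(b, a),  tup(tup(b, R, R), R, a) ≐ tup(S, cons(a, a), a).
Bind N := q(tup(4, 4, 0), q(S, 0)); no other remaining equation mentions N.
Delete trivial equation cons(b, a) ≐ cons(b, a).
Decompose tup/3: tup(b, R, R) ≐ S,  R ≐ cons(a, a),  a ≐ a.
Bind S := tup(b, R, R); no other remaining equation mentions S. Substituting into the earlier binding gives N := q(tup(4, 4, 0), q(tup(b, R, R), 0)).
Bind R := cons(a, a); no other remaining equation mentions R. Substituting into the earlier bindings gives N := q(tup(4, 4, 0), q(tup(b, cons(a, a), cons(a, a)), 0)), S := tup(b, cons(a, a), cons(a, a)).
Delete trivial equation a ≐ a.
MGU = { N := q(tup(4, 4, 0), q(tup(b, cons(a, a), cons(a, a)), 0)), S := tup(b, cons(a, a), cons(a, a)), R := cons(a, a) }, so S := tup(b, cons(a, a), cons(a, a)).

tup(b, cons(a, a), cons(a, a))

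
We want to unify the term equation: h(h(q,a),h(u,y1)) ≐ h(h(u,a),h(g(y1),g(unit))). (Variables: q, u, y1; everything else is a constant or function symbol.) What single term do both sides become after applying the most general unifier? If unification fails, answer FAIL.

h(h(g(g(unit)),a),h(g(g(unit)),g(unit)))

Decompose h/2: h(q,a) ≐ h(u,a),  h(u,y1) ≐ h(g(y1),g(unit)).
Decompose h/2: q ≐ u,  a ≐ a.
Bind q := u; no other remaining equation mentions q.
Delete trivial equation a ≐ a.
Decompose h/2: u ≐ g(y1),  y1 ≐ g(unit).
Bind u := g(y1); no other remaining equation mentions u. Substituting into the earlier binding gives q := g(y1).
Bind y1 := g(unit). Substituting into the earlier bindings gives q := g(g(unit)), u := g(g(unit)).
Applying the MGU to either side gives h(h(g(g(unit)),a),h(g(g(unit)),g(unit))).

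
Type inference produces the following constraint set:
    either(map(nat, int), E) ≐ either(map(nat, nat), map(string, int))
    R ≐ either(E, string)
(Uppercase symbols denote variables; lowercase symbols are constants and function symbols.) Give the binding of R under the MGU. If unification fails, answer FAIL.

Decompose either/2: map(nat, int) ≐ map(nat, nat),  E ≐ map(string, int).
Decompose map/2: nat ≐ nat,  int ≐ nat.
Delete trivial equation nat ≐ nat.
Clash: constants int and nat differ; no unifier exists.

FAIL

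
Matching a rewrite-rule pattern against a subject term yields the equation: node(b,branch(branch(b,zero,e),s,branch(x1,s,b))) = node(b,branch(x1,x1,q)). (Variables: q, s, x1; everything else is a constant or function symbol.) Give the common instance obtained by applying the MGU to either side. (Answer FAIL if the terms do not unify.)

node(b,branch(branch(b,zero,e),branch(b,zero,e),branch(branch(b,zero,e),branch(b,zero,e),b)))

Decompose node/2: b = b,  branch(branch(b,zero,e),s,branch(x1,s,b)) = branch(x1,x1,q).
Delete trivial equation b = b.
Decompose branch/3: branch(b,zero,e) = x1,  s = x1,  branch(x1,s,b) = q.
Bind x1 := branch(b,zero,e); substituting into the remaining equations gives: s = branch(b,zero,e),  branch(branch(b,zero,e),s,b) = q.
Bind s := branch(b,zero,e); substituting into the remaining equation gives: branch(branch(b,zero,e),branch(b,zero,e),b) = q.
Bind q := branch(branch(b,zero,e),branch(b,zero,e),b).
Applying the MGU to either side gives node(b,branch(branch(b,zero,e),branch(b,zero,e),branch(branch(b,zero,e),branch(b,zero,e),b))).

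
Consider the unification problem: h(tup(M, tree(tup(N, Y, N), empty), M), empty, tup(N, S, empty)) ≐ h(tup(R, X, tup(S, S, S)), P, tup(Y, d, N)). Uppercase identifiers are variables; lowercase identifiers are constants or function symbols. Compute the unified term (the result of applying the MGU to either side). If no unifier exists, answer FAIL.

h(tup(tup(d, d, d), tree(tup(empty, empty, empty), empty), tup(d, d, d)), empty, tup(empty, d, empty))

Decompose h/3: tup(M, tree(tup(N, Y, N), empty), M) ≐ tup(R, X, tup(S, S, S)),  empty ≐ P,  tup(N, S, empty) ≐ tup(Y, d, N).
Decompose tup/3: M ≐ R,  tree(tup(N, Y, N), empty) ≐ X,  M ≐ tup(S, S, S).
Bind M := R; substituting into the one remaining equation that mentions M gives: R ≐ tup(S, S, S).
Bind X := tree(tup(N, Y, N), empty); no other remaining equation mentions X.
Bind R := tup(S, S, S); no other remaining equation mentions R. Substituting into the earlier binding gives M := tup(S, S, S).
Bind P := empty; no other remaining equation mentions P.
Decompose tup/3: N ≐ Y,  S ≐ d,  empty ≐ N.
Bind N := Y; substituting into the one remaining equation that mentions N gives: empty ≐ Y. Substituting into the earlier binding gives X := tree(tup(Y, Y, Y), empty).
Bind S := d; no other remaining equation mentions S. Substituting into the earlier bindings gives M := tup(d, d, d), R := tup(d, d, d).
Bind Y := empty. Substituting into the earlier bindings gives X := tree(tup(empty, empty, empty), empty), N := empty.
Applying the MGU to either side gives h(tup(tup(d, d, d), tree(tup(empty, empty, empty), empty), tup(d, d, d)), empty, tup(empty, d, empty)).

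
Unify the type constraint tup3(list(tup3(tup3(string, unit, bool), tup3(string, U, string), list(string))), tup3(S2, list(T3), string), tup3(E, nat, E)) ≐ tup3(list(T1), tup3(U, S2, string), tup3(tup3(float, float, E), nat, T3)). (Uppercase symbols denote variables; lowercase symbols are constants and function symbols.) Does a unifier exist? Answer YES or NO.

NO

Decompose tup3/3: list(tup3(tup3(string, unit, bool), tup3(string, U, string), list(string))) ≐ list(T1),  tup3(S2, list(T3), string) ≐ tup3(U, S2, string),  tup3(E, nat, E) ≐ tup3(tup3(float, float, E), nat, T3).
Decompose list/1: tup3(tup3(string, unit, bool), tup3(string, U, string), list(string)) ≐ T1.
Bind T1 := tup3(tup3(string, unit, bool), tup3(string, U, string), list(string)); no other remaining equation mentions T1.
Decompose tup3/3: S2 ≐ U,  list(T3) ≐ S2,  string ≐ string.
Bind S2 := U; substituting into the one remaining equation that mentions S2 gives: list(T3) ≐ U.
Bind U := list(T3); no other remaining equation mentions U. Substituting into the earlier bindings gives T1 := tup3(tup3(string, unit, bool), tup3(string, list(T3), string), list(string)), S2 := list(T3).
Delete trivial equation string ≐ string.
Decompose tup3/3: E ≐ tup3(float, float, E),  nat ≐ nat,  E ≐ T3.
Occurs check fails: E occurs in tup3(float, float, E); the equation E ≐ tup3(float, float, E) has no finite solution.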